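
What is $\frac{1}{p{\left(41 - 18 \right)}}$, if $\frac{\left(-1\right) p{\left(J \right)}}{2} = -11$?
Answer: $\frac{1}{22} \approx 0.045455$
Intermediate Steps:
$p{\left(J \right)} = 22$ ($p{\left(J \right)} = \left(-2\right) \left(-11\right) = 22$)
$\frac{1}{p{\left(41 - 18 \right)}} = \frac{1}{22}$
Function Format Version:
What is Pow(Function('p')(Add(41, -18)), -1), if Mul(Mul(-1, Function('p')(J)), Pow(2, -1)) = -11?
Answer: Rational(1, 22) ≈ 0.045455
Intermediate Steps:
Function('p')(J) = 22 (Function('p')(J) = Mul(-2, -11) = 22)
Pow(Function('p')(Add(41, -18)), -1) = Pow(22, -1) = Rational(1, 22)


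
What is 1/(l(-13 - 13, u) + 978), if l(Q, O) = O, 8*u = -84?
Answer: 2/1935 ≈ 0.0010336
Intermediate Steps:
u = -21/2 (u = (1/8)*(-84) = -21/2 ≈ -10.500)
1/(l(-13 - 13, u) + 978) = 1/(-21/2 + 978) = 1/(1935/2) = 2/1935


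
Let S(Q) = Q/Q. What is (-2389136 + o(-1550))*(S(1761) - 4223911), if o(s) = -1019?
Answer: 10095799606050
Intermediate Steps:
S(Q) = 1
(-2389136 + o(-1550))*(S(1761) - 4223911) = (-2389136 - 1019)*(1 - 4223911) = -2390155*(-4223910) = 10095799606050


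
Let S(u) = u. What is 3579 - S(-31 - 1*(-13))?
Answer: 3597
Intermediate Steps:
3579 - S(-31 - 1*(-13)) = 3579 - (-31 - 1*(-13)) = 3579 - (-31 + 13) = 3579 - 1*(-18) = 3579 + 18 = 3597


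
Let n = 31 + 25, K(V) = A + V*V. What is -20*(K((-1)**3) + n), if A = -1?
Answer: -1120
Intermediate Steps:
K(V) = -1 + V**2 (K(V) = -1 + V*V = -1 + V**2)
n = 56
-20*(K((-1)**3) + n) = -20*((-1 + ((-1)**3)**2) + 56) = -20*((-1 + (-1)**2) + 56) = -20*((-1 + 1) + 56) = -20*(0 + 56) = -20*56 = -1120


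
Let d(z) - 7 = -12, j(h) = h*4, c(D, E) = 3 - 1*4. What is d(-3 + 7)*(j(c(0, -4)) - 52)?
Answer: 280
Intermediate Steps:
c(D, E) = -1 (c(D, E) = 3 - 4 = -1)
j(h) = 4*h
d(z) = -5 (d(z) = 7 - 12 = -5)
d(-3 + 7)*(j(c(0, -4)) - 52) = -5*(4*(-1) - 52) = -5*(-4 - 52) = -5*(-56) = 280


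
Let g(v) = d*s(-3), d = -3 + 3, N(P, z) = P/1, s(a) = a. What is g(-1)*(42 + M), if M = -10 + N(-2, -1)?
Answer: 0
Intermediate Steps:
N(P, z) = P (N(P, z) = P*1 = P)
d = 0
g(v) = 0 (g(v) = 0*(-3) = 0)
M = -12 (M = -10 - 2 = -12)
g(-1)*(42 + M) = 0*(42 - 12) = 0*30 = 0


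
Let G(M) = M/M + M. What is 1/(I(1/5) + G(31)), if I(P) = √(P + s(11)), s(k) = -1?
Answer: 40/1281 - I*√5/2562 ≈ 0.031226 - 0.00087278*I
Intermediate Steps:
I(P) = √(-1 + P) (I(P) = √(P - 1) = √(-1 + P))
G(M) = 1 + M
1/(I(1/5) + G(31)) = 1/(√(-1 + 1/5) + (1 + 31)) = 1/(√(-1 + ⅕) + 32) = 1/(√(-⅘) + 32) = 1/(2*I*√5/5 + 32) = 1/(32 + 2*I*√5/5)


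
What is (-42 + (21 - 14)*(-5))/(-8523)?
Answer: 77/8523 ≈ 0.0090344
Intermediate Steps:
(-42 + (21 - 14)*(-5))/(-8523) = (-42 + 7*(-5))*(-1/8523) = (-42 - 35)*(-1/8523) = -77*(-1/8523) = 77/8523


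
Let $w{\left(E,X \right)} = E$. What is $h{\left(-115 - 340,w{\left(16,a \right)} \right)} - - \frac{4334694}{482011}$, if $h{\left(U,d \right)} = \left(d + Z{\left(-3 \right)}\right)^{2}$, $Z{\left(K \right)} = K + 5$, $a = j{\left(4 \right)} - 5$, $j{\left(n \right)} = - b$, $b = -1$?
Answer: $\frac{160506258}{482011} \approx 332.99$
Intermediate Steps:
$j{\left(n \right)} = 1$ ($j{\left(n \right)} = \left(-1\right) \left(-1\right) = 1$)
$a = -4$ ($a = 1 - 5 = -4$)
$Z{\left(K \right)} = 5 + K$
$h{\left(U,d \right)} = \left(2 + d\right)^{2}$ ($h{\left(U,d \right)} = \left(d + \left(5 - 3\right)\right)^{2} = \left(d + 2\right)^{2} = \left(2 + d\right)^{2}$)
$h{\left(-115 - 340,w{\left(16,a \right)} \right)} - - \frac{4334694}{482011} = \left(2 + 16\right)^{2} - - \frac{4334694}{482011} = 18^{2} - \left(-4334694\right) \frac{1}{482011} = 324 - - \frac{4334694}{482011} = 324 + \frac{4334694}{482011} = \frac{160506258}{482011}$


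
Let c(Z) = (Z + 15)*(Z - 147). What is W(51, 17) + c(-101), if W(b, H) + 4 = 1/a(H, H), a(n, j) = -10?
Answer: 213239/10 ≈ 21324.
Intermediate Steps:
W(b, H) = -41/10 (W(b, H) = -4 + 1/(-10) = -4 - 1/10 = -41/10)
c(Z) = (-147 + Z)*(15 + Z) (c(Z) = (15 + Z)*(-147 + Z) = (-147 + Z)*(15 + Z))
W(51, 17) + c(-101) = -41/10 + (-2205 + (-101)**2 - 132*(-101)) = -41/10 + (-2205 + 10201 + 13332) = -41/10 + 21328 = 213239/10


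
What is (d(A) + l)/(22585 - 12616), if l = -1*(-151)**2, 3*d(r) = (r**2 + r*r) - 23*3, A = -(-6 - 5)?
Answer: -68230/29907 ≈ -2.2814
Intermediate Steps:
A = 11 (A = -1*(-11) = 11)
d(r) = -23 + 2*r**2/3 (d(r) = ((r**2 + r*r) - 23*3)/3 = ((r**2 + r**2) - 69)/3 = (2*r**2 - 69)/3 = (-69 + 2*r**2)/3 = -23 + 2*r**2/3)
l = -22801 (l = -1*22801 = -22801)
(d(A) + l)/(22585 - 12616) = ((-23 + (2/3)*11**2) - 22801)/(22585 - 12616) = ((-23 + (2/3)*121) - 22801)/9969 = ((-23 + 242/3) - 22801)*(1/9969) = (173/3 - 22801)*(1/9969) = -68230/3*1/9969 = -68230/29907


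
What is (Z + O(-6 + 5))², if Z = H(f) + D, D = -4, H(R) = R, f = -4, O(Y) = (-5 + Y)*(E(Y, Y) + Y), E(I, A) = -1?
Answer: 16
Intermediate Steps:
O(Y) = (-1 + Y)*(-5 + Y) (O(Y) = (-5 + Y)*(-1 + Y) = (-1 + Y)*(-5 + Y))
Z = -8 (Z = -4 - 4 = -8)
(Z + O(-6 + 5))² = (-8 + (5 + (-6 + 5)² - 6*(-6 + 5)))² = (-8 + (5 + (-1)² - 6*(-1)))² = (-8 + (5 + 1 + 6))² = (-8 + 12)² = 4² = 16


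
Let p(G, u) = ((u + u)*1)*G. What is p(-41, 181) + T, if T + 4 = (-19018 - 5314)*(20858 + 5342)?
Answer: -637513246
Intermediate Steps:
p(G, u) = 2*G*u (p(G, u) = ((2*u)*1)*G = (2*u)*G = 2*G*u)
T = -637498404 (T = -4 + (-19018 - 5314)*(20858 + 5342) = -4 - 24332*26200 = -4 - 637498400 = -637498404)
p(-41, 181) + T = 2*(-41)*181 - 637498404 = -14842 - 637498404 = -637513246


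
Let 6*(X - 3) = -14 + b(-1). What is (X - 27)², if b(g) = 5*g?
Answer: 26569/36 ≈ 738.03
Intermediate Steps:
X = -⅙ (X = 3 + (-14 + 5*(-1))/6 = 3 + (-14 - 5)/6 = 3 + (⅙)*(-19) = 3 - 19/6 = -⅙ ≈ -0.16667)
(X - 27)² = (-⅙ - 27)² = (-163/6)² = 26569/36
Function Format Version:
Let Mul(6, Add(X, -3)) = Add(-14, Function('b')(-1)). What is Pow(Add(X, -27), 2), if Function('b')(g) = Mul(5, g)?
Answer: Rational(26569, 36) ≈ 738.03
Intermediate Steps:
X = Rational(-1, 6) (X = Add(3, Mul(Rational(1, 6), Add(-14, Mul(5, -1)))) = Add(3, Mul(Rational(1, 6), Add(-14, -5))) = Add(3, Mul(Rational(1, 6), -19)) = Add(3, Rational(-19, 6)) = Rational(-1, 6) ≈ -0.16667)
Pow(Add(X, -27), 2) = Pow(Add(Rational(-1, 6), -27), 2) = Pow(Rational(-163, 6), 2) = Rational(26569, 36)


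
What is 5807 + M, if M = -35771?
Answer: -29964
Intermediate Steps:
5807 + M = 5807 - 35771 = -29964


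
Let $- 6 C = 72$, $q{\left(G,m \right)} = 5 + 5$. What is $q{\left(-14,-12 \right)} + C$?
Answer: $-2$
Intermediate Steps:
$q{\left(G,m \right)} = 10$
$C = -12$ ($C = \left(- \frac{1}{6}\right) 72 = -12$)
$q{\left(-14,-12 \right)} + C = 10 - 12 = -2$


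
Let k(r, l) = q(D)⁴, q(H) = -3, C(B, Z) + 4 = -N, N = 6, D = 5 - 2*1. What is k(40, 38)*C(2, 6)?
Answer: -810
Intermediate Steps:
D = 3 (D = 5 - 2 = 3)
C(B, Z) = -10 (C(B, Z) = -4 - 1*6 = -4 - 6 = -10)
k(r, l) = 81 (k(r, l) = (-3)⁴ = 81)
k(40, 38)*C(2, 6) = 81*(-10) = -810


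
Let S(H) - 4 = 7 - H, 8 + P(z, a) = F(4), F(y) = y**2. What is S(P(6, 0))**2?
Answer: 9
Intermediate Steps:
P(z, a) = 8 (P(z, a) = -8 + 4**2 = -8 + 16 = 8)
S(H) = 11 - H (S(H) = 4 + (7 - H) = 11 - H)
S(P(6, 0))**2 = (11 - 1*8)**2 = (11 - 8)**2 = 3**2 = 9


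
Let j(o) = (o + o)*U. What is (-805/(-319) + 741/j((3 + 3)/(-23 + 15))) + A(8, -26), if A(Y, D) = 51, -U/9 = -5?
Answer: 610744/14355 ≈ 42.546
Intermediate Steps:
U = 45 (U = -9*(-5) = 45)
j(o) = 90*o (j(o) = (o + o)*45 = (2*o)*45 = 90*o)
(-805/(-319) + 741/j((3 + 3)/(-23 + 15))) + A(8, -26) = (-805/(-319) + 741/((90*((3 + 3)/(-23 + 15))))) + 51 = (-805*(-1/319) + 741/((90*(6/(-8))))) + 51 = (805/319 + 741/((90*(6*(-⅛))))) + 51 = (805/319 + 741/((90*(-¾)))) + 51 = (805/319 + 741/(-135/2)) + 51 = (805/319 + 741*(-2/135)) + 51 = (805/319 - 494/45) + 51 = -121361/14355 + 51 = 610744/14355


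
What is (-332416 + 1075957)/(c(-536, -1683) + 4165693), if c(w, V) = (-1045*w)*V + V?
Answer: -743541/938517950 ≈ -0.00079225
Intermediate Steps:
c(w, V) = V - 1045*V*w (c(w, V) = -1045*V*w + V = V - 1045*V*w)
(-332416 + 1075957)/(c(-536, -1683) + 4165693) = (-332416 + 1075957)/(-1683*(1 - 1045*(-536)) + 4165693) = 743541/(-1683*(1 + 560120) + 4165693) = 743541/(-1683*560121 + 4165693) = 743541/(-942683643 + 4165693) = 743541/(-938517950) = 743541*(-1/938517950) = -743541/938517950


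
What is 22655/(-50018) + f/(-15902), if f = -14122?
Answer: 173047193/397693118 ≈ 0.43513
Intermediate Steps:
22655/(-50018) + f/(-15902) = 22655/(-50018) - 14122/(-15902) = 22655*(-1/50018) - 14122*(-1/15902) = -22655/50018 + 7061/7951 = 173047193/397693118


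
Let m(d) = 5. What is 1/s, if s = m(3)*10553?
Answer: 1/52765 ≈ 1.8952e-5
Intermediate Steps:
s = 52765 (s = 5*10553 = 52765)
1/s = 1/52765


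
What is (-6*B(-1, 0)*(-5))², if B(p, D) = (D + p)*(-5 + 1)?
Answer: 14400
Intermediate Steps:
B(p, D) = -4*D - 4*p (B(p, D) = (D + p)*(-4) = -4*D - 4*p)
(-6*B(-1, 0)*(-5))² = (-6*(-4*0 - 4*(-1))*(-5))² = (-6*(0 + 4)*(-5))² = (-6*4*(-5))² = (-24*(-5))² = 120² = 14400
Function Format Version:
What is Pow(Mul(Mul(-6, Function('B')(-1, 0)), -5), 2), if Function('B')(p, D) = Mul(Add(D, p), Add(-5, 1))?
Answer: 14400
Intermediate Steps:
Function('B')(p, D) = Add(Mul(-4, D), Mul(-4, p)) (Function('B')(p, D) = Mul(Add(D, p), -4) = Add(Mul(-4, D), Mul(-4, p)))
Pow(Mul(Mul(-6, Function('B')(-1, 0)), -5), 2) = Pow(Mul(Mul(-6, Add(Mul(-4, 0), Mul(-4, -1))), -5), 2) = Pow(Mul(Mul(-6, Add(0, 4)), -5), 2) = Pow(Mul(Mul(-6, 4), -5), 2) = Pow(Mul(-24, -5), 2) = Pow(120, 2) = 14400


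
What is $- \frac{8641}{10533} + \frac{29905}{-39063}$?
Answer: $- \frac{217510916}{137150193} \approx -1.5859$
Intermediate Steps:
$- \frac{8641}{10533} + \frac{29905}{-39063} = \left(-8641\right) \frac{1}{10533} + 29905 \left(- \frac{1}{39063}\right) = - \frac{8641}{10533} - \frac{29905}{39063} = - \frac{217510916}{137150193}$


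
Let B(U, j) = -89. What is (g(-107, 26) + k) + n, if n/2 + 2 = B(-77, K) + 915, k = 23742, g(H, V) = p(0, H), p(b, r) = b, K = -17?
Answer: 25390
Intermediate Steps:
g(H, V) = 0
n = 1648 (n = -4 + 2*(-89 + 915) = -4 + 2*826 = -4 + 1652 = 1648)
(g(-107, 26) + k) + n = (0 + 23742) + 1648 = 23742 + 1648 = 25390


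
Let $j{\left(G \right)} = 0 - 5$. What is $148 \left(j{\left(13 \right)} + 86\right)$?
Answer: $11988$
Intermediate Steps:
$j{\left(G \right)} = -5$
$148 \left(j{\left(13 \right)} + 86\right) = 148 \left(-5 + 86\right) = 148 \cdot 81 = 11988$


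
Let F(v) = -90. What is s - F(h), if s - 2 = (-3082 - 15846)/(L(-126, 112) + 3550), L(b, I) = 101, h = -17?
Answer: 316964/3651 ≈ 86.816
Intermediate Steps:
s = -11626/3651 (s = 2 + (-3082 - 15846)/(101 + 3550) = 2 - 18928/3651 = -11626/3651 ≈ -3.1843)
s - F(h) = -11626/3651 - 1*(-90) = -11626/3651 + 90 = 316964/3651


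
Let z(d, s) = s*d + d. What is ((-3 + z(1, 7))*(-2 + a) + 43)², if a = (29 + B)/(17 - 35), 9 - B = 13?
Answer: 219961/324 ≈ 678.89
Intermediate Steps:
B = -4 (B = 9 - 1*13 = 9 - 13 = -4)
a = -25/18 (a = (29 - 4)/(17 - 35) = 25/(-18) = 25*(-1/18) = -25/18 ≈ -1.3889)
z(d, s) = d + d*s (z(d, s) = d*s + d = d + d*s)
((-3 + z(1, 7))*(-2 + a) + 43)² = ((-3 + 1*(1 + 7))*(-2 - 25/18) + 43)² = ((-3 + 1*8)*(-61/18) + 43)² = ((-3 + 8)*(-61/18) + 43)² = (5*(-61/18) + 43)² = (-305/18 + 43)² = (469/18)² = 219961/324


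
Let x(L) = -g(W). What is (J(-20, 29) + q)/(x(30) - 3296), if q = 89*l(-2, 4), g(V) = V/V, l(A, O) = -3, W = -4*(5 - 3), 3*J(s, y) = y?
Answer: 772/9891 ≈ 0.078051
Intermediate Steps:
J(s, y) = y/3
W = -8 (W = -4*2 = -8)
g(V) = 1
x(L) = -1 (x(L) = -1*1 = -1)
q = -267 (q = 89*(-3) = -267)
(J(-20, 29) + q)/(x(30) - 3296) = ((1/3)*29 - 267)/(-1 - 3296) = (29/3 - 267)/(-3297) = -772/3*(-1/3297) = 772/9891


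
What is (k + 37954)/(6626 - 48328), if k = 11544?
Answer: -24749/20851 ≈ -1.1869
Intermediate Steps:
(k + 37954)/(6626 - 48328) = (11544 + 37954)/(6626 - 48328) = 49498/(-41702) = 49498*(-1/41702) = -24749/20851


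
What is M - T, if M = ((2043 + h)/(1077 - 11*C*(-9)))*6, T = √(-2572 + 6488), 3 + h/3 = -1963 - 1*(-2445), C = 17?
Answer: 174/23 - 2*√979 ≈ -55.013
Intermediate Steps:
h = 1437 (h = -9 + 3*(-1963 - 1*(-2445)) = -9 + 3*(-1963 + 2445) = -9 + 3*482 = -9 + 1446 = 1437)
T = 2*√979 (T = √3916 = 2*√979 ≈ 62.578)
M = 174/23 (M = ((2043 + 1437)/(1077 - 11*17*(-9)))*6 = (3480/(1077 - 187*(-9)))*6 = (3480/(1077 + 1683))*6 = (3480/2760)*6 = (3480*(1/2760))*6 = (29/23)*6 = 174/23 ≈ 7.5652)
M - T = 174/23 - 2*√979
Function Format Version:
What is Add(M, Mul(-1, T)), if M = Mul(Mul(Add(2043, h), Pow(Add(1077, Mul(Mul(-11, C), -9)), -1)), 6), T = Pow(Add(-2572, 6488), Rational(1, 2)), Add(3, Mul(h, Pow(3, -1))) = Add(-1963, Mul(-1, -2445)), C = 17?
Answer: Add(Rational(174, 23), Mul(-2, Pow(979, Rational(1, 2)))) ≈ -55.013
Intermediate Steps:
h = 1437 (h = Add(-9, Mul(3, Add(-1963, Mul(-1, -2445)))) = Add(-9, Mul(3, Add(-1963, 2445))) = Add(-9, Mul(3, 482)) = Add(-9, 1446) = 1437)
T = Mul(2, Pow(979, Rational(1, 2))) (T = Pow(3916, Rational(1, 2)) = Mul(2, Pow(979, Rational(1, 2))) ≈ 62.578)
M = Rational(174, 23) (M = Mul(Mul(Add(2043, 1437), Pow(Add(1077, Mul(Mul(-11, 17), -9)), -1)), 6) = Mul(Mul(3480, Pow(Add(1077, Mul(-187, -9)), -1)), 6) = Mul(Mul(3480, Pow(Add(1077, 1683), -1)), 6) = Mul(Mul(3480, Pow(2760, -1)), 6) = Mul(Mul(3480, Rational(1, 2760)), 6) = Mul(Rational(29, 23), 6) = Rational(174, 23) ≈ 7.5652)
Add(M, Mul(-1, T)) = Add(Rational(174, 23), Mul(-1, Mul(2, Pow(979, Rational(1, 2))))) = Add(Rational(174, 23), Mul(-2, Pow(979, Rational(1, 2))))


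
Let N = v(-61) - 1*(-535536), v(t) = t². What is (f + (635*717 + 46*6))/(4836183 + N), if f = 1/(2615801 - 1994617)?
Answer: 56598683213/667827464192 ≈ 0.084750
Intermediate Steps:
N = 539257 (N = (-61)² - 1*(-535536) = 3721 + 535536 = 539257)
f = 1/621184 ≈ 1.6098e-6
(f + (635*717 + 46*6))/(4836183 + N) = (1/621184 + (635*717 + 46*6))/(4836183 + 539257) = (1/621184 + (455295 + 276))/5375440 = (1/621184 + 455571)*(1/5375440) = (282993416065/621184)*(1/5375440) = 56598683213/667827464192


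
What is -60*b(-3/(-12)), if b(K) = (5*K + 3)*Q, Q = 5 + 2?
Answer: -1785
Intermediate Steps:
Q = 7
b(K) = 21 + 35*K (b(K) = (5*K + 3)*7 = (3 + 5*K)*7 = 21 + 35*K)
-60*b(-3/(-12)) = -60*(21 + 35*(-3/(-12))) = -60*(21 + 35*(-3*(-1/12))) = -60*(21 + 35*(¼)) = -60*(21 + 35/4) = -60*119/4 = -1785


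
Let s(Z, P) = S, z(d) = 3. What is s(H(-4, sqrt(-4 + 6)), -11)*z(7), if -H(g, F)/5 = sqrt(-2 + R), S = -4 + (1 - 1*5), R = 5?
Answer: -24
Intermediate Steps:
S = -8 (S = -4 + (1 - 5) = -4 - 4 = -8)
H(g, F) = -5*sqrt(3) (H(g, F) = -5*sqrt(-2 + 5) = -5*sqrt(3))
s(Z, P) = -8
s(H(-4, sqrt(-4 + 6)), -11)*z(7) = -8*3 = -24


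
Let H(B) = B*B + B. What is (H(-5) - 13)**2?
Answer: 49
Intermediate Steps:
H(B) = B + B**2 (H(B) = B**2 + B = B + B**2)
(H(-5) - 13)**2 = (-5*(1 - 5) - 13)**2 = (-5*(-4) - 13)**2 = (20 - 13)**2 = 7**2 = 49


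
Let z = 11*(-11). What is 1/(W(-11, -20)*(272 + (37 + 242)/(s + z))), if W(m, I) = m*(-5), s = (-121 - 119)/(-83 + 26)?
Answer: 2219/32904685 ≈ 6.7437e-5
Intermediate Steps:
s = 80/19 (s = -240/(-57) = -240*(-1/57) = 80/19 ≈ 4.2105)
z = -121
W(m, I) = -5*m
1/(W(-11, -20)*(272 + (37 + 242)/(s + z))) = 1/((-5*(-11))*(272 + (37 + 242)/(80/19 - 121))) = 1/(55*(272 + 279/(-2219/19))) = 1/(55*(272 + 279*(-19/2219))) = 1/(55*(272 - 5301/2219)) = 1/(55*(598267/2219)) = 1/(32904685/2219) = 2219/32904685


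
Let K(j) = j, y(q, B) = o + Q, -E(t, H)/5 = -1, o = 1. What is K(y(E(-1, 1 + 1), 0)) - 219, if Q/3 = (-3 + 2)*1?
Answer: -221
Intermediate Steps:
Q = -3 (Q = 3*((-3 + 2)*1) = 3*(-1*1) = 3*(-1) = -3)
E(t, H) = 5 (E(t, H) = -5*(-1) = 5)
y(q, B) = -2 (y(q, B) = 1 - 3 = -2)
K(y(E(-1, 1 + 1), 0)) - 219 = -2 - 219 = -221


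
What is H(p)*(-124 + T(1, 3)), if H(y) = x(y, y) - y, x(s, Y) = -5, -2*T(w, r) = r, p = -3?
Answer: 251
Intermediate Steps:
T(w, r) = -r/2
H(y) = -5 - y
H(p)*(-124 + T(1, 3)) = (-5 - 1*(-3))*(-124 - 1/2*3) = (-5 + 3)*(-124 - 3/2) = -2*(-251/2) = 251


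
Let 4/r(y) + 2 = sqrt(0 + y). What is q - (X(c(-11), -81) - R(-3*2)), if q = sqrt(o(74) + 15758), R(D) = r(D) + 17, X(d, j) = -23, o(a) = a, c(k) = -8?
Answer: 196/5 + 2*sqrt(3958) - 2*I*sqrt(6)/5 ≈ 165.03 - 0.9798*I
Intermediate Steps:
r(y) = 4/(-2 + sqrt(y)) (r(y) = 4/(-2 + sqrt(0 + y)) = 4/(-2 + sqrt(y)))
R(D) = 17 + 4/(-2 + sqrt(D)) (R(D) = 4/(-2 + sqrt(D)) + 17 = 17 + 4/(-2 + sqrt(D)))
q = 2*sqrt(3958) (q = sqrt(74 + 15758) = sqrt(15832) = 2*sqrt(3958) ≈ 125.83)
q - (X(c(-11), -81) - R(-3*2)) = 2*sqrt(3958) - (-23 - (-30 + 17*sqrt(-3*2))/(-2 + sqrt(-3*2))) = 2*sqrt(3958) - (-23 - (-30 + 17*sqrt(-6))/(-2 + sqrt(-6))) = 2*sqrt(3958) - (-23 - (-30 + 17*(I*sqrt(6)))/(-2 + I*sqrt(6))) = 2*sqrt(3958) - (-23 - (-30 + 17*I*sqrt(6))/(-2 + I*sqrt(6))) = 2*sqrt(3958) + (23 + (-30 + 17*I*sqrt(6))/(-2 + I*sqrt(6))) = 23 + 2*sqrt(3958) + (-30 + 17*I*sqrt(6))/(-2 + I*sqrt(6))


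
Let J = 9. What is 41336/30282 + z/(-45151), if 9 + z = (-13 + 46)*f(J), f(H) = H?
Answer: 928820260/683631291 ≈ 1.3587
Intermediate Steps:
z = 288 (z = -9 + (-13 + 46)*9 = -9 + 33*9 = -9 + 297 = 288)
41336/30282 + z/(-45151) = 41336/30282 + 288/(-45151) = 41336*(1/30282) + 288*(-1/45151) = 20668/15141 - 288/45151 = 928820260/683631291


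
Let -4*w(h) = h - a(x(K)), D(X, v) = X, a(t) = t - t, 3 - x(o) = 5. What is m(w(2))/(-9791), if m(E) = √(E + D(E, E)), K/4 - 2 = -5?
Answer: -I/9791 ≈ -0.00010213*I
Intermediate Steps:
K = -12 (K = 8 + 4*(-5) = 8 - 20 = -12)
x(o) = -2 (x(o) = 3 - 1*5 = 3 - 5 = -2)
a(t) = 0
w(h) = -h/4 (w(h) = -(h - 1*0)/4 = -(h + 0)/4 = -h/4)
m(E) = √2*√E (m(E) = √(E + E) = √(2*E) = √2*√E)
m(w(2))/(-9791) = (√2*√(-¼*2))/(-9791) = (√2*√(-½))*(-1/9791) = (√2*(I*√2/2))*(-1/9791) = I*(-1/9791) = -I/9791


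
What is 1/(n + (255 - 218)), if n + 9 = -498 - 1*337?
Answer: -1/807 ≈ -0.0012392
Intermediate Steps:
n = -844 (n = -9 + (-498 - 1*337) = -9 + (-498 - 337) = -9 - 835 = -844)
1/(n + (255 - 218)) = 1/(-844 + (255 - 218)) = 1/(-844 + 37) = 1/(-807) = -1/807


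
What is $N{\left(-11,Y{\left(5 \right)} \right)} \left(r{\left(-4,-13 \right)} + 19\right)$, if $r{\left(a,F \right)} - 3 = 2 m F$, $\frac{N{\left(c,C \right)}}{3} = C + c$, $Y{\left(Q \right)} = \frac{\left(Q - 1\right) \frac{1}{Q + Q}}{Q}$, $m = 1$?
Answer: $\frac{3276}{25} \approx 131.04$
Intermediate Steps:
$Y{\left(Q \right)} = \frac{-1 + Q}{2 Q^{2}}$ ($Y{\left(Q \right)} = \frac{\left(-1 + Q\right) \frac{1}{2 Q}}{Q} = \frac{\frac{1}{2} \frac{1}{Q} \left(-1 + Q\right)}{Q} = \frac{-1 + Q}{2 Q^{2}}$)
$N{\left(c,C \right)} = 3 C + 3 c$ ($N{\left(c,C \right)} = 3 \left(C + c\right) = 3 C + 3 c$)
$r{\left(a,F \right)} = 3 + 2 F$ ($r{\left(a,F \right)} = 3 + 2 \cdot 1 F = 3 + 2 F$)
$N{\left(-11,Y{\left(5 \right)} \right)} \left(r{\left(-4,-13 \right)} + 19\right) = \left(3 \frac{-1 + 5}{2 \cdot 25} + 3 \left(-11\right)\right) \left(\left(3 + 2 \left(-13\right)\right) + 19\right) = \left(3 \cdot \frac{1}{2} \cdot \frac{1}{25} \cdot 4 - 33\right) \left(\left(3 - 26\right) + 19\right) = \left(3 \cdot \frac{2}{25} - 33\right) \left(-23 + 19\right) = \left(\frac{6}{25} - 33\right) \left(-4\right) = \left(- \frac{819}{25}\right) \left(-4\right) = \frac{3276}{25}$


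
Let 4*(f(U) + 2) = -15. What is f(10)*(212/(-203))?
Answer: 1219/203 ≈ 6.0049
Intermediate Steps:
f(U) = -23/4 (f(U) = -2 + (1/4)*(-15) = -2 - 15/4 = -23/4)
f(10)*(212/(-203)) = -1219/(-203) = -1219*(-1)/203 = -23/4*(-212/203) = 1219/203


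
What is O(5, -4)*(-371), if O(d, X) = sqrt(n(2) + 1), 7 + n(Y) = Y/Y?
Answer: -371*I*sqrt(5) ≈ -829.58*I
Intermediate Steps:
n(Y) = -6 (n(Y) = -7 + Y/Y = -7 + 1 = -6)
O(d, X) = I*sqrt(5) (O(d, X) = sqrt(-6 + 1) = sqrt(-5) = I*sqrt(5))
O(5, -4)*(-371) = (I*sqrt(5))*(-371) = -371*I*sqrt(5)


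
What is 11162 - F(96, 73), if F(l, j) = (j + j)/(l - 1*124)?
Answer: 156341/14 ≈ 11167.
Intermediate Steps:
F(l, j) = 2*j/(-124 + l) (F(l, j) = (2*j)/(l - 124) = (2*j)/(-124 + l) = 2*j/(-124 + l))
11162 - F(96, 73) = 11162 - 2*73/(-124 + 96) = 11162 - 2*73/(-28) = 11162 - 2*73*(-1)/28 = 11162 - 1*(-73/14) = 11162 + 73/14 = 156341/14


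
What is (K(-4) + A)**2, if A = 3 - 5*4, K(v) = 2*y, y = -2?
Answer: 441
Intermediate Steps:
K(v) = -4 (K(v) = 2*(-2) = -4)
A = -17 (A = 3 - 20 = -17)
(K(-4) + A)**2 = (-4 - 17)**2 = (-21)**2 = 441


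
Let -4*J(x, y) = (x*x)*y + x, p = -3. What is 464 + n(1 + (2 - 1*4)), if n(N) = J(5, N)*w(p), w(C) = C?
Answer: 449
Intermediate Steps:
J(x, y) = -x/4 - y*x²/4 (J(x, y) = -((x*x)*y + x)/4 = -(x²*y + x)/4 = -(y*x² + x)/4 = -(x + y*x²)/4 = -x/4 - y*x²/4)
n(N) = 15/4 + 75*N/4 (n(N) = -¼*5*(1 + 5*N)*(-3) = (-5/4 - 25*N/4)*(-3) = 15/4 + 75*N/4)
464 + n(1 + (2 - 1*4)) = 464 + (15/4 + 75*(1 + (2 - 1*4))/4) = 464 + (15/4 + 75*(1 + (2 - 4))/4) = 464 + (15/4 + 75*(1 - 2)/4) = 464 + (15/4 + (75/4)*(-1)) = 464 + (15/4 - 75/4) = 464 - 15 = 449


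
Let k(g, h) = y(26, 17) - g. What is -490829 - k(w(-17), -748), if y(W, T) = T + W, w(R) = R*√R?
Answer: -490872 - 17*I*√17 ≈ -4.9087e+5 - 70.093*I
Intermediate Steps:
w(R) = R^(3/2)
k(g, h) = 43 - g (k(g, h) = (17 + 26) - g = 43 - g)
-490829 - k(w(-17), -748) = -490829 - (43 - (-17)^(3/2)) = -490829 - (43 - (-17)*I*√17) = -490829 - (43 + 17*I*√17) = -490829 + (-43 - 17*I*√17) = -490872 - 17*I*√17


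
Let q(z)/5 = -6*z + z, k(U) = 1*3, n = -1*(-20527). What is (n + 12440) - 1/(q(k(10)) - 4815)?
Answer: 161208631/4890 ≈ 32967.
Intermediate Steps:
n = 20527
k(U) = 3
q(z) = -25*z (q(z) = 5*(-6*z + z) = 5*(-5*z) = -25*z)
(n + 12440) - 1/(q(k(10)) - 4815) = (20527 + 12440) - 1/(-25*3 - 4815) = 32967 - 1/(-75 - 4815) = 32967 - 1/(-4890) = 32967 - 1*(-1/4890) = 32967 + 1/4890 = 161208631/4890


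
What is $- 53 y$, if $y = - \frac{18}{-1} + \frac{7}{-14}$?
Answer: $- \frac{1855}{2} \approx -927.5$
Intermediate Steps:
$y = \frac{35}{2}$ ($y = \left(-18\right) \left(-1\right) + 7 \left(- \frac{1}{14}\right) = 18 - \frac{1}{2} = \frac{35}{2} \approx 17.5$)
$- 53 y = \left(-53\right) \frac{35}{2} = - \frac{1855}{2}$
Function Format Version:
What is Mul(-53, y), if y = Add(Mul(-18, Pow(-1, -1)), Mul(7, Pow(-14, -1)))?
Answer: Rational(-1855, 2) ≈ -927.50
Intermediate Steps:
y = Rational(35, 2) (y = Add(Mul(-18, -1), Mul(7, Rational(-1, 14))) = Add(18, Rational(-1, 2)) = Rational(35, 2) ≈ 17.500)
Mul(-53, y) = Mul(-53, Rational(35, 2)) = Rational(-1855, 2)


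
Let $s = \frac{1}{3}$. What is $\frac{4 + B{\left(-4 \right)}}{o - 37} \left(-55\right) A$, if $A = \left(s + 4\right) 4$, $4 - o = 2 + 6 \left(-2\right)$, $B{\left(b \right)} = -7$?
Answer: $- \frac{2860}{23} \approx -124.35$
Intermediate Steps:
$s = \frac{1}{3} \approx 0.33333$
$o = 14$ ($o = 4 - \left(2 + 6 \left(-2\right)\right) = 4 - \left(2 - 12\right) = 4 - -10 = 4 + 10 = 14$)
$A = \frac{52}{3}$ ($A = \left(\frac{1}{3} + 4\right) 4 = \frac{13}{3} \cdot 4 = \frac{52}{3} \approx 17.333$)
$\frac{4 + B{\left(-4 \right)}}{o - 37} \left(-55\right) A = \frac{4 - 7}{14 - 37} \left(-55\right) \frac{52}{3} = - \frac{3}{-23} \left(-55\right) \frac{52}{3} = \left(-3\right) \left(- \frac{1}{23}\right) \left(-55\right) \frac{52}{3} = \frac{3}{23} \left(-55\right) \frac{52}{3} = \left(- \frac{165}{23}\right) \frac{52}{3} = - \frac{2860}{23}$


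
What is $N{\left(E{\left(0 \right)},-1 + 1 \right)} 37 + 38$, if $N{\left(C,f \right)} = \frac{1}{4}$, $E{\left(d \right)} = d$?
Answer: $\frac{189}{4} \approx 47.25$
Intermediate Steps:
$N{\left(C,f \right)} = \frac{1}{4}$
$N{\left(E{\left(0 \right)},-1 + 1 \right)} 37 + 38 = \frac{1}{4} \cdot 37 + 38 = \frac{37}{4} + 38 = \frac{189}{4}$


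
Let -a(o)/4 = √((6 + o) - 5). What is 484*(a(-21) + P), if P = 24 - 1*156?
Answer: -63888 - 3872*I*√5 ≈ -63888.0 - 8658.1*I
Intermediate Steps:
a(o) = -4*√(1 + o) (a(o) = -4*√((6 + o) - 5) = -4*√(1 + o))
P = -132 (P = 24 - 156 = -132)
484*(a(-21) + P) = 484*(-4*√(1 - 21) - 132) = 484*(-8*I*√5 - 132) = 484*(-132 - 8*I*√5) = -63888 - 3872*I*√5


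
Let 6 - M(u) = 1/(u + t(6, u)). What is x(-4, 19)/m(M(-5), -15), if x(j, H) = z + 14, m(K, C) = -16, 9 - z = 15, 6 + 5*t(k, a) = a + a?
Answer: -½ ≈ -0.50000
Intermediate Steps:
t(k, a) = -6/5 + 2*a/5 (t(k, a) = -6/5 + (a + a)/5 = -6/5 + (2*a)/5 = -6/5 + 2*a/5)
M(u) = 6 - 1/(-6/5 + 7*u/5) (M(u) = 6 - 1/(u + (-6/5 + 2*u/5)) = 6 - 1/(-6/5 + 7*u/5))
z = -6 (z = 9 - 1*15 = 9 - 15 = -6)
x(j, H) = 8 (x(j, H) = -6 + 14 = 8)
x(-4, 19)/m(M(-5), -15) = 8/(-16) = 8*(-1/16) = -½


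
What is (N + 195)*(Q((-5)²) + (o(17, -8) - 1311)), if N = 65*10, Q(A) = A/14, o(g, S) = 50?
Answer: -14896505/14 ≈ -1.0640e+6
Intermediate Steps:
Q(A) = A/14 (Q(A) = A*(1/14) = A/14)
N = 650
(N + 195)*(Q((-5)²) + (o(17, -8) - 1311)) = (650 + 195)*((1/14)*(-5)² + (50 - 1311)) = 845*((1/14)*25 - 1261) = 845*(25/14 - 1261) = 845*(-17629/14) = -14896505/14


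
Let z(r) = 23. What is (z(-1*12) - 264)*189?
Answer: -45549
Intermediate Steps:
(z(-1*12) - 264)*189 = (23 - 264)*189 = -241*189 = -45549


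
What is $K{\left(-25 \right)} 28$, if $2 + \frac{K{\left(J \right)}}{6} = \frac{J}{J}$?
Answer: $-168$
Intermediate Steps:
$K{\left(J \right)} = -6$ ($K{\left(J \right)} = -12 + 6 \frac{J}{J} = -12 + 6 \cdot 1 = -12 + 6 = -6$)
$K{\left(-25 \right)} 28 = \left(-6\right) 28 = -168$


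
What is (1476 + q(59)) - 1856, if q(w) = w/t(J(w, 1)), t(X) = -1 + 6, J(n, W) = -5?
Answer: -1841/5 ≈ -368.20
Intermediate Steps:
t(X) = 5
q(w) = w/5
(1476 + q(59)) - 1856 = (1476 + (⅕)*59) - 1856 = (1476 + 59/5) - 1856 = 7439/5 - 1856 = -1841/5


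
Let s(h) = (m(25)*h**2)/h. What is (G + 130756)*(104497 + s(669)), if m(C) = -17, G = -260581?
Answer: -12089823300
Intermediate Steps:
s(h) = -17*h (s(h) = (-17*h**2)/h = -17*h)
(G + 130756)*(104497 + s(669)) = (-260581 + 130756)*(104497 - 17*669) = -129825*(104497 - 11373) = -129825*93124 = -12089823300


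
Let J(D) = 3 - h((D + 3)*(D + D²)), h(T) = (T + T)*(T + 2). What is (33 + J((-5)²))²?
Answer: 438976165084039696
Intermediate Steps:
h(T) = 2*T*(2 + T) (h(T) = (2*T)*(2 + T) = 2*T*(2 + T))
J(D) = 3 - 2*(2 + (3 + D)*(D + D²))*(3 + D)*(D + D²) (J(D) = 3 - 2*(D + 3)*(D + D²)*(2 + (D + 3)*(D + D²)) = 3 - 2*(3 + D)*(D + D²)*(2 + (3 + D)*(D + D²)) = 3 - 2*(2 + (3 + D)*(D + D²))*(3 + D)*(D + D²))
(33 + J((-5)²))² = (33 + (3 - 2*(-5)²*(2 + (-5)²*(3 + ((-5)²)² + 4*(-5)²))*(3 + ((-5)²)² + 4*(-5)²)))² = (33 + (3 - 2*25*(2 + 25*(3 + 25² + 4*25))*(3 + 25² + 4*25)))² = (33 + (3 - 2*25*(2 + 25*(3 + 625 + 100))*(3 + 625 + 100)))² = (33 + (3 - 2*25*(2 + 25*728)*728))² = (33 + (3 - 2*25*(2 + 18200)*728))² = (33 + (3 - 2*25*18202*728))² = (33 + (3 - 662552800))² = (33 - 662552797)² = (-662552764)² = 438976165084039696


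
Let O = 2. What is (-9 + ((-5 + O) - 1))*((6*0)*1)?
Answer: 0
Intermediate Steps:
(-9 + ((-5 + O) - 1))*((6*0)*1) = (-9 + ((-5 + 2) - 1))*((6*0)*1) = (-9 + (-3 - 1))*(0*1) = (-9 - 4)*0 = -13*0 = 0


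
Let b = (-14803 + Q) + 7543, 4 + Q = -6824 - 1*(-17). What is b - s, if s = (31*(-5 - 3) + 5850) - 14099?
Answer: -5574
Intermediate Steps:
Q = -6811 (Q = -4 + (-6824 - 1*(-17)) = -4 + (-6824 + 17) = -4 - 6807 = -6811)
s = -8497 (s = (31*(-8) + 5850) - 14099 = (-248 + 5850) - 14099 = 5602 - 14099 = -8497)
b = -14071 (b = (-14803 - 6811) + 7543 = -21614 + 7543 = -14071)
b - s = -14071 - 1*(-8497) = -14071 + 8497 = -5574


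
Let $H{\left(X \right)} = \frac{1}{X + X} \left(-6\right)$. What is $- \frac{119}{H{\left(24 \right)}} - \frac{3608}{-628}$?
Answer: $\frac{150366}{157} \approx 957.75$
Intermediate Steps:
$H{\left(X \right)} = - \frac{3}{X}$ ($H{\left(X \right)} = \frac{1}{2 X} \left(-6\right) = - \frac{3}{X}$)
$- \frac{119}{H{\left(24 \right)}} - \frac{3608}{-628} = - \frac{119}{\left(-3\right) \frac{1}{24}} - \frac{3608}{-628} = - \frac{119}{\left(-3\right) \frac{1}{24}} - - \frac{902}{157} = - \frac{119}{- \frac{1}{8}} + \frac{902}{157} = \left(-119\right) \left(-8\right) + \frac{902}{157} = 952 + \frac{902}{157} = \frac{150366}{157}$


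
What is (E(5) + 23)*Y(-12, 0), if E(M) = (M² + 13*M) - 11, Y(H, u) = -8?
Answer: -816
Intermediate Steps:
E(M) = -11 + M² + 13*M
(E(5) + 23)*Y(-12, 0) = ((-11 + 5² + 13*5) + 23)*(-8) = ((-11 + 25 + 65) + 23)*(-8) = (79 + 23)*(-8) = 102*(-8) = -816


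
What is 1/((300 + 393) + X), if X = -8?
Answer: 1/685 ≈ 0.0014599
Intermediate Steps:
1/((300 + 393) + X) = 1/((300 + 393) - 8) = 1/(693 - 8) = 1/685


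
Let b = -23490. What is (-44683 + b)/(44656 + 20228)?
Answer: -68173/64884 ≈ -1.0507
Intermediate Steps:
(-44683 + b)/(44656 + 20228) = (-44683 - 23490)/(44656 + 20228) = -68173/64884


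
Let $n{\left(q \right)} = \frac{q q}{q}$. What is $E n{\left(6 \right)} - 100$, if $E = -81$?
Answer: $-586$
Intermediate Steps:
$n{\left(q \right)} = q$ ($n{\left(q \right)} = \frac{q^{2}}{q} = q$)
$E n{\left(6 \right)} - 100 = \left(-81\right) 6 - 100 = -486 - 100 = -586$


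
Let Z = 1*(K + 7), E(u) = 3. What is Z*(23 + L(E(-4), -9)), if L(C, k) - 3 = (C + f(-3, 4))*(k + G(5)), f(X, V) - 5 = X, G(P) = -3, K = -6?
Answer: -34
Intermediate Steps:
Z = 1 (Z = 1*(-6 + 7) = 1*1 = 1)
f(X, V) = 5 + X
L(C, k) = 3 + (-3 + k)*(2 + C) (L(C, k) = 3 + (C + (5 - 3))*(k - 3) = 3 + (C + 2)*(-3 + k) = 3 + (2 + C)*(-3 + k) = 3 + (-3 + k)*(2 + C))
Z*(23 + L(E(-4), -9)) = 1*(23 + (-3 - 3*3 + 2*(-9) + 3*(-9))) = 1*(23 + (-3 - 9 - 18 - 27)) = 1*(23 - 57) = 1*(-34) = -34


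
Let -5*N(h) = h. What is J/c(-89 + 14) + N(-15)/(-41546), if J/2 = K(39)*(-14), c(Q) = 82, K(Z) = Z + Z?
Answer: -45368355/1703386 ≈ -26.634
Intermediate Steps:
K(Z) = 2*Z
N(h) = -h/5
J = -2184 (J = 2*((2*39)*(-14)) = 2*(78*(-14)) = 2*(-1092) = -2184)
J/c(-89 + 14) + N(-15)/(-41546) = -2184/82 - 1/5*(-15)/(-41546) = -2184*1/82 + 3*(-1/41546) = -1092/41 - 3/41546 = -45368355/1703386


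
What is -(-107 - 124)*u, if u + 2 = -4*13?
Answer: -12474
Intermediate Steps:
u = -54 (u = -2 - 4*13 = -2 - 52 = -54)
-(-107 - 124)*u = -(-107 - 124)*(-54) = -(-231)*(-54) = -1*12474 = -12474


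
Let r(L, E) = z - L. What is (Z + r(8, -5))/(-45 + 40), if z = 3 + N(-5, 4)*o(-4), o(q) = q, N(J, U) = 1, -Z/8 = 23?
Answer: 193/5 ≈ 38.600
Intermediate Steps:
Z = -184 (Z = -8*23 = -184)
z = -1 (z = 3 + 1*(-4) = 3 - 4 = -1)
r(L, E) = -1 - L
(Z + r(8, -5))/(-45 + 40) = (-184 + (-1 - 1*8))/(-45 + 40) = (-184 + (-1 - 8))/(-5) = (-184 - 9)*(-⅕) = -193*(-⅕) = 193/5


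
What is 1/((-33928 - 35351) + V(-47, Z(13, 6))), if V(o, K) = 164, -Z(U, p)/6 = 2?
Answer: -1/69115 ≈ -1.4469e-5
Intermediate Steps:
Z(U, p) = -12 (Z(U, p) = -6*2 = -12)
1/((-33928 - 35351) + V(-47, Z(13, 6))) = 1/((-33928 - 35351) + 164) = 1/(-69279 + 164) = 1/(-69115) = -1/69115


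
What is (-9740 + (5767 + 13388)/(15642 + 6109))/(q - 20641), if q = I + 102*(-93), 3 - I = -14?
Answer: 42367117/130984522 ≈ 0.32345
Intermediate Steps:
I = 17 (I = 3 - 1*(-14) = 3 + 14 = 17)
q = -9469 (q = 17 + 102*(-93) = 17 - 9486 = -9469)
(-9740 + (5767 + 13388)/(15642 + 6109))/(q - 20641) = (-9740 + (5767 + 13388)/(15642 + 6109))/(-9469 - 20641) = (-9740 + 19155/21751)/(-30110) = (-9740 + 19155*(1/21751))*(-1/30110) = (-9740 + 19155/21751)*(-1/30110) = -211835585/21751*(-1/30110) = 42367117/130984522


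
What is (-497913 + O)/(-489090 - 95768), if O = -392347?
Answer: 445130/292429 ≈ 1.5222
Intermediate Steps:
(-497913 + O)/(-489090 - 95768) = (-497913 - 392347)/(-489090 - 95768) = -890260/(-584858) = -890260*(-1/584858) = 445130/292429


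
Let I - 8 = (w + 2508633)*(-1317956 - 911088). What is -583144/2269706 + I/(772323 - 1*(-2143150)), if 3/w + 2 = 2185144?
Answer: -6933381691758507099487446/3614916771875295799 ≈ -1.9180e+6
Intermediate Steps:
w = 3/2185142 (w = 3/(-2 + 2185144) = 3/2185142 ≈ 1.3729e-6)
I = -6109496792092329490/1092571 (I = 8 + (3/2185142 + 2508633)*(-1317956 - 911088) = 8 + (5481719330889/2185142)*(-2229044) = 8 - 6109496792101070058/1092571 = -6109496792092329490/1092571 ≈ -5.5919e+12)
-583144/2269706 + I/(772323 - 1*(-2143150)) = -583144/2269706 - 6109496792092329490/(1092571*(772323 - 1*(-2143150))) = -583144*1/2269706 - 6109496792092329490/(1092571*(772323 + 2143150)) = -291572/1134853 - 6109496792092329490/1092571/2915473 = -291572/1134853 - 6109496792092329490/1092571*1/2915473 = -291572/1134853 - 6109496792092329490/3185361251083 = -6933381691758507099487446/3614916771875295799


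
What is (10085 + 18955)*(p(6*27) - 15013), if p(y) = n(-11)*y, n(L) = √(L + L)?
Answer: -435977520 + 4704480*I*√22 ≈ -4.3598e+8 + 2.2066e+7*I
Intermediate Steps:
n(L) = √2*√L (n(L) = √(2*L) = √2*√L)
p(y) = I*y*√22 (p(y) = (√2*√(-11))*y = (√2*(I*√11))*y = (I*√22)*y = I*y*√22)
(10085 + 18955)*(p(6*27) - 15013) = (10085 + 18955)*(I*(6*27)*√22 - 15013) = 29040*(I*162*√22 - 15013) = 29040*(162*I*√22 - 15013) = 29040*(-15013 + 162*I*√22) = -435977520 + 4704480*I*√22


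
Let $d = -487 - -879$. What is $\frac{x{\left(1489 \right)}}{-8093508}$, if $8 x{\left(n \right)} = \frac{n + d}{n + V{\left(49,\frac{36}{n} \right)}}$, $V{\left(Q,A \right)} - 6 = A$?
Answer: $- \frac{933603}{48045027512608} \approx -1.9432 \cdot 10^{-8}$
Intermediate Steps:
$V{\left(Q,A \right)} = 6 + A$
$d = 392$ ($d = -487 + 879 = 392$)
$x{\left(n \right)} = \frac{392 + n}{8 \left(6 + n + \frac{36}{n}\right)}$ ($x{\left(n \right)} = \frac{\left(n + 392\right) \frac{1}{n + \left(6 + \frac{36}{n}\right)}}{8} = \frac{\left(392 + n\right) \frac{1}{6 + n + \frac{36}{n}}}{8} = \frac{\frac{1}{6 + n + \frac{36}{n}} \left(392 + n\right)}{8} = \frac{392 + n}{8 \left(6 + n + \frac{36}{n}\right)}$)
$\frac{x{\left(1489 \right)}}{-8093508} = \frac{\frac{1}{8} \cdot 1489 \frac{1}{36 + 1489^{2} + 6 \cdot 1489} \left(392 + 1489\right)}{-8093508} = \frac{1}{8} \cdot 1489 \frac{1}{36 + 2217121 + 8934} \cdot 1881 \left(- \frac{1}{8093508}\right) = \frac{1}{8} \cdot 1489 \cdot \frac{1}{2226091} \cdot 1881 \left(- \frac{1}{8093508}\right) = \frac{2800809}{17808728} \left(- \frac{1}{8093508}\right) = - \frac{933603}{48045027512608}$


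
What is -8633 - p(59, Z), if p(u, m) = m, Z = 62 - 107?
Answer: -8588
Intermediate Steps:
Z = -45
-8633 - p(59, Z) = -8633 - 1*(-45) = -8633 + 45 = -8588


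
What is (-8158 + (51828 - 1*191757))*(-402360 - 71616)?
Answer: 70189683912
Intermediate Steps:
(-8158 + (51828 - 1*191757))*(-402360 - 71616) = (-8158 + (51828 - 191757))*(-473976) = (-8158 - 139929)*(-473976) = -148087*(-473976) = 70189683912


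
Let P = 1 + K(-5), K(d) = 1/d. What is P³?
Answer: 64/125 ≈ 0.51200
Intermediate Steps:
P = ⅘ (P = 1 + 1/(-5) = 1 - ⅕ = ⅘ ≈ 0.80000)
P³ = (⅘)³ = 64/125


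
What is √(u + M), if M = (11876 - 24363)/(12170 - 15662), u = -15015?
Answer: I*√5084729621/582 ≈ 122.52*I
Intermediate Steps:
M = 12487/3492 (M = -12487/(-3492) = -12487*(-1/3492) = 12487/3492 ≈ 3.5759)
√(u + M) = √(-15015 + 12487/3492) = √(-52419893/3492) = I*√5084729621/582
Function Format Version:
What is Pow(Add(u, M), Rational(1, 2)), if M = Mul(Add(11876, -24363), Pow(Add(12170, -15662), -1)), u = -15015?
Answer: Mul(Rational(1, 582), I, Pow(5084729621, Rational(1, 2))) ≈ Mul(122.52, I)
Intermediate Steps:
M = Rational(12487, 3492) (M = Mul(-12487, Pow(-3492, -1)) = Mul(-12487, Rational(-1, 3492)) = Rational(12487, 3492) ≈ 3.5759)
Pow(Add(u, M), Rational(1, 2)) = Pow(Add(-15015, Rational(12487, 3492)), Rational(1, 2)) = Pow(Rational(-52419893, 3492), Rational(1, 2)) = Mul(Rational(1, 582), I, Pow(5084729621, Rational(1, 2)))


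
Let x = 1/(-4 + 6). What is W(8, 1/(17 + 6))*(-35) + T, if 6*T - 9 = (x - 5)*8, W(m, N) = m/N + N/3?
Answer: -889411/138 ≈ -6445.0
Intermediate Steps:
x = ½ (x = 1/2 = ½ ≈ 0.50000)
W(m, N) = N/3 + m/N (W(m, N) = m/N + N*(⅓) = m/N + N/3 = N/3 + m/N)
T = -9/2 (T = 3/2 + ((½ - 5)*8)/6 = 3/2 + (-9/2*8)/6 = 3/2 + (⅙)*(-36) = 3/2 - 6 = -9/2 ≈ -4.5000)
W(8, 1/(17 + 6))*(-35) + T = (1/(3*(17 + 6)) + 8/(1/(17 + 6)))*(-35) - 9/2 = ((⅓)/23 + 8/(1/23))*(-35) - 9/2 = ((⅓)*(1/23) + 8/(1/23))*(-35) - 9/2 = (1/69 + 8*23)*(-35) - 9/2 = (1/69 + 184)*(-35) - 9/2 = (12697/69)*(-35) - 9/2 = -444395/69 - 9/2 = -889411/138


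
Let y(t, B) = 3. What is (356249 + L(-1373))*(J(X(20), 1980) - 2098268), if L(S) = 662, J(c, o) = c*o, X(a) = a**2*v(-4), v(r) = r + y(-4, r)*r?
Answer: -5271671122148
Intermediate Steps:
v(r) = 4*r (v(r) = r + 3*r = 4*r)
X(a) = -16*a**2 (X(a) = a**2*(4*(-4)) = a**2*(-16) = -16*a**2)
(356249 + L(-1373))*(J(X(20), 1980) - 2098268) = (356249 + 662)*(-16*20**2*1980 - 2098268) = 356911*(-16*400*1980 - 2098268) = 356911*(-6400*1980 - 2098268) = 356911*(-12672000 - 2098268) = 356911*(-14770268) = -5271671122148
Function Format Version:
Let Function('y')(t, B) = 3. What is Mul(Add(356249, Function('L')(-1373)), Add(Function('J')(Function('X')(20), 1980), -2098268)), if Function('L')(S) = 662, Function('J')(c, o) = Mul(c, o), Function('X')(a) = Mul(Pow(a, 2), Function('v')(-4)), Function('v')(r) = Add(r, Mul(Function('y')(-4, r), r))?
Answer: -5271671122148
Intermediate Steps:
Function('v')(r) = Mul(4, r) (Function('v')(r) = Add(r, Mul(3, r)) = Mul(4, r))
Function('X')(a) = Mul(-16, Pow(a, 2)) (Function('X')(a) = Mul(Pow(a, 2), Mul(4, -4)) = Mul(Pow(a, 2), -16) = Mul(-16, Pow(a, 2)))
Mul(Add(356249, Function('L')(-1373)), Add(Function('J')(Function('X')(20), 1980), -2098268)) = Mul(Add(356249, 662), Add(Mul(Mul(-16, Pow(20, 2)), 1980), -2098268)) = Mul(356911, Add(Mul(Mul(-16, 400), 1980), -2098268)) = Mul(356911, Add(Mul(-6400, 1980), -2098268)) = Mul(356911, Add(-12672000, -2098268)) = Mul(356911, -14770268) = -5271671122148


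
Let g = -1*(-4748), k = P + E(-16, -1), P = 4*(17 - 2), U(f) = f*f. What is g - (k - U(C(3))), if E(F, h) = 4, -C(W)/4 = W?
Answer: 4828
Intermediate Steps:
C(W) = -4*W
U(f) = f²
P = 60 (P = 4*15 = 60)
k = 64 (k = 60 + 4 = 64)
g = 4748
g - (k - U(C(3))) = 4748 - (64 - (-4*3)²) = 4748 - (64 - 1*(-12)²) = 4748 - (64 - 1*144) = 4748 - (64 - 144) = 4748 - 1*(-80) = 4748 + 80 = 4828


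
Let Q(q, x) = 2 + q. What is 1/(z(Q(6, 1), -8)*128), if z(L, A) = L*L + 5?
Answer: 1/8832 ≈ 0.00011322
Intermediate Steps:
z(L, A) = 5 + L² (z(L, A) = L² + 5 = 5 + L²)
1/(z(Q(6, 1), -8)*128) = 1/((5 + (2 + 6)²)*128) = 1/((5 + 8²)*128) = 1/((5 + 64)*128) = 1/(69*128) = 1/8832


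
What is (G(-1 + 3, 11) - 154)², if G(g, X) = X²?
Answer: 1089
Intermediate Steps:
(G(-1 + 3, 11) - 154)² = (11² - 154)² = (121 - 154)² = (-33)² = 1089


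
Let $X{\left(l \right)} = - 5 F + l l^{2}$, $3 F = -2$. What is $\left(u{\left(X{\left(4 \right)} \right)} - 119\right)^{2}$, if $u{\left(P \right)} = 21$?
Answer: $9604$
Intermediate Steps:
$F = - \frac{2}{3}$ ($F = \frac{1}{3} \left(-2\right) = - \frac{2}{3} \approx -0.66667$)
$X{\left(l \right)} = \frac{10}{3} + l^{3}$ ($X{\left(l \right)} = \left(-5\right) \left(- \frac{2}{3}\right) + l l^{2} = \frac{10}{3} + l^{3}$)
$\left(u{\left(X{\left(4 \right)} \right)} - 119\right)^{2} = \left(21 - 119\right)^{2} = \left(-98\right)^{2} = 9604$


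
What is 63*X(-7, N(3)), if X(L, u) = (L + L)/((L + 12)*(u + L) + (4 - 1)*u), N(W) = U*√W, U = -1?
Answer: 30870/1033 - 7056*√3/1033 ≈ 18.053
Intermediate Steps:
N(W) = -√W
X(L, u) = 2*L/(3*u + (12 + L)*(L + u)) (X(L, u) = (2*L)/((12 + L)*(L + u) + 3*u) = (2*L)/(3*u + (12 + L)*(L + u)) = 2*L/(3*u + (12 + L)*(L + u)))
63*X(-7, N(3)) = 63*(2*(-7)/((-7)² + 12*(-7) + 15*(-√3) - (-7)*√3)) = 63*(2*(-7)/(49 - 84 - 15*√3 + 7*√3)) = 63*(2*(-7)/(-35 - 8*√3)) = 63*(-14/(-35 - 8*√3)) = -882/(-35 - 8*√3)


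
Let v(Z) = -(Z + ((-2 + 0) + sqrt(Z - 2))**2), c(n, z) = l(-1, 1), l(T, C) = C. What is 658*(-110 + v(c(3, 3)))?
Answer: -75012 + 2632*I ≈ -75012.0 + 2632.0*I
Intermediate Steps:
c(n, z) = 1
v(Z) = -Z - (-2 + sqrt(-2 + Z))**2 (v(Z) = -(Z + (-2 + sqrt(-2 + Z))**2) = -Z - (-2 + sqrt(-2 + Z))**2)
658*(-110 + v(c(3, 3))) = 658*(-110 + (-1*1 - (-2 + sqrt(-2 + 1))**2)) = 658*(-110 + (-1 - (-2 + sqrt(-1))**2)) = 658*(-110 + (-1 - (-2 + I)**2)) = 658*(-111 - (-2 + I)**2) = -73038 - 658*(-2 + I)**2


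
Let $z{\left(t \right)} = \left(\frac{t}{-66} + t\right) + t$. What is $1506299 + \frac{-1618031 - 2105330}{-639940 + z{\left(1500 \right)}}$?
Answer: $\frac{10554060467381}{7006590} \approx 1.5063 \cdot 10^{6}$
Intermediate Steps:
$z{\left(t \right)} = \frac{131 t}{66}$ ($z{\left(t \right)} = \left(t \left(- \frac{1}{66}\right) + t\right) + t = \left(- \frac{t}{66} + t\right) + t = \frac{65 t}{66} + t = \frac{131 t}{66}$)
$1506299 + \frac{-1618031 - 2105330}{-639940 + z{\left(1500 \right)}} = 1506299 + \frac{-1618031 - 2105330}{-639940 + \frac{131}{66} \cdot 1500} = 1506299 - \frac{3723361}{-639940 + \frac{32750}{11}} = 1506299 - \frac{3723361}{- \frac{7006590}{11}} = 1506299 - - \frac{40956971}{7006590} = 1506299 + \frac{40956971}{7006590} = \frac{10554060467381}{7006590}$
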